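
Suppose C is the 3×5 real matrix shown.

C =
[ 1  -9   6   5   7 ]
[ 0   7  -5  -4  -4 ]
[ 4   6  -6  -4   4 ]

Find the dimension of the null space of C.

Row reduce to echelon form.
R3 ← R3 − (4)·R1: [0, 42, -30, -24, -24]
R3 ← R3 − (6)·R2: [0, 0, 0, 0, 0]
2 nonzero rows, so rank(C) = 2.
C has 5 columns; by rank–nullity, nullity = 5 − 2 = 3.

3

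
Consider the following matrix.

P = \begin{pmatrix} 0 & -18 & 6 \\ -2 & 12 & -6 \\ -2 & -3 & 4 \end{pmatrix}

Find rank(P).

3

Row reduce to echelon form.
Swap R1 ↔ R2
R3 ← R3 − R1: [0, -15, 10]
R3 ← R3 − (5/6)·R2: [0, 0, 5]
Echelon form has 3 nonzero rows, so rank(P) = 3.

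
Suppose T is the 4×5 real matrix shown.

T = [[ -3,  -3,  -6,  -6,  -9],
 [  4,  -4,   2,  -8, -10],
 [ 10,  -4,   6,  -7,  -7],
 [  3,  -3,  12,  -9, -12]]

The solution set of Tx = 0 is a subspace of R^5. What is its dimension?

Row reduce to echelon form.
R2 ← R2 + (4/3)·R1: [0, -8, -6, -16, -22]
R3 ← R3 + (10/3)·R1: [0, -14, -14, -27, -37]
R4 ← R4 + R1: [0, -6, 6, -15, -21]
R3 ← R3 − (7/4)·R2: [0, 0, -7/2, 1, 3/2]
R4 ← R4 − (3/4)·R2: [0, 0, 21/2, -3, -9/2]
R4 ← R4 + (3)·R3: [0, 0, 0, 0, 0]
3 nonzero rows, so rank(T) = 3.
T has 5 columns; by rank–nullity, nullity = 5 − 3 = 2.

2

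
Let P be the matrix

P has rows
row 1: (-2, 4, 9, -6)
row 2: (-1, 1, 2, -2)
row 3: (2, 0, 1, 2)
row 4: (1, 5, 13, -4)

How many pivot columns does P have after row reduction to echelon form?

Row reduce to echelon form.
R2 ← R2 − (1/2)·R1: [0, -1, -5/2, 1]
R3 ← R3 + R1: [0, 4, 10, -4]
R4 ← R4 + (1/2)·R1: [0, 7, 35/2, -7]
R3 ← R3 + (4)·R2: [0, 0, 0, 0]
R4 ← R4 + (7)·R2: [0, 0, 0, 0]
Echelon form has 2 nonzero rows, so rank(P) = 2.
Each nonzero row contributes one pivot column: 2 pivot columns.

2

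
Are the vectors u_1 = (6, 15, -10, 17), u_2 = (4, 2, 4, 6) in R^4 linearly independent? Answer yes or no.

yes

Form the matrix with these vectors as rows and row reduce.
R2 ← R2 − (2/3)·R1: [0, -8, 32/3, -16/3]
2 nonzero rows, so the 2 vectors span a space of dimension 2.
Since 2 = 2, the vectors are linearly independent.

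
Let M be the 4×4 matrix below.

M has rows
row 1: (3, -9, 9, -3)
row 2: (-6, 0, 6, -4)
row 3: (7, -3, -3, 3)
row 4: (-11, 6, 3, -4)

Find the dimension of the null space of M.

Row reduce to echelon form.
R2 ← R2 + (2)·R1: [0, -18, 24, -10]
R3 ← R3 − (7/3)·R1: [0, 18, -24, 10]
R4 ← R4 + (11/3)·R1: [0, -27, 36, -15]
R3 ← R3 + R2: [0, 0, 0, 0]
R4 ← R4 − (3/2)·R2: [0, 0, 0, 0]
2 nonzero rows, so rank(M) = 2.
M has 4 columns; by rank–nullity, nullity = 4 − 2 = 2.

2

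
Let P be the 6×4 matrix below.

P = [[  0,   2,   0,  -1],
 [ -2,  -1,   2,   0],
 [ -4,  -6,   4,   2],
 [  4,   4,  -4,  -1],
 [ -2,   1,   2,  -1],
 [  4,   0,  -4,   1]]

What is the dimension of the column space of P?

2

Row reduce to echelon form.
Swap R1 ↔ R2
R3 ← R3 − (2)·R1: [0, -4, 0, 2]
R4 ← R4 + (2)·R1: [0, 2, 0, -1]
R5 ← R5 − R1: [0, 2, 0, -1]
R6 ← R6 + (2)·R1: [0, -2, 0, 1]
R3 ← R3 + (2)·R2: [0, 0, 0, 0]
R4 ← R4 − R2: [0, 0, 0, 0]
R5 ← R5 − R2: [0, 0, 0, 0]
R6 ← R6 + R2: [0, 0, 0, 0]
Echelon form has 2 nonzero rows, so rank(P) = 2.
The column space has dimension equal to the rank: 2.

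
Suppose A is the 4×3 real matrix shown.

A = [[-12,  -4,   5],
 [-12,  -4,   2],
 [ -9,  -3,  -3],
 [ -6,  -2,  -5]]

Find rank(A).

2

Row reduce to echelon form.
R2 ← R2 − R1: [0, 0, -3]
R3 ← R3 − (3/4)·R1: [0, 0, -27/4]
R4 ← R4 − (1/2)·R1: [0, 0, -15/2]
R3 ← R3 − (9/4)·R2: [0, 0, 0]
R4 ← R4 − (5/2)·R2: [0, 0, 0]
Echelon form has 2 nonzero rows, so rank(A) = 2.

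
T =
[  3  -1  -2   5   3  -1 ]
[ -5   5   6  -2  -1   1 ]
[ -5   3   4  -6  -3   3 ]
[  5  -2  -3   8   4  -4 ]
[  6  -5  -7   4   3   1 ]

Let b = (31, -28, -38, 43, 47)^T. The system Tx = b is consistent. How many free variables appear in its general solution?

3

Row reduce the augmented matrix [T | b].
R2 ← R2 + (5/3)·R1: [0, 10/3, 8/3, 19/3, 4, -2/3, 71/3]
R3 ← R3 + (5/3)·R1: [0, 4/3, 2/3, 7/3, 2, 4/3, 41/3]
R4 ← R4 − (5/3)·R1: [0, -1/3, 1/3, -1/3, -1, -7/3, -26/3]
R5 ← R5 − (2)·R1: [0, -3, -3, -6, -3, 3, -15]
R3 ← R3 − (2/5)·R2: [0, 0, -2/5, -1/5, 2/5, 8/5, 21/5]
R4 ← R4 + (1/10)·R2: [0, 0, 3/5, 3/10, -3/5, -12/5, -63/10]
R5 ← R5 + (9/10)·R2: [0, 0, -3/5, -3/10, 3/5, 12/5, 63/10]
R4 ← R4 + (3/2)·R3: [0, 0, 0, 0, 0, 0, 0]
R5 ← R5 − (3/2)·R3: [0, 0, 0, 0, 0, 0, 0]
The echelon form has 3 nonzero rows, and every pivot lies in the first 6 columns, so rank(T) = rank([T|b]) = 3.
The system is consistent.
Free variables = (unknowns) − (rank) = 6 − 3 = 3.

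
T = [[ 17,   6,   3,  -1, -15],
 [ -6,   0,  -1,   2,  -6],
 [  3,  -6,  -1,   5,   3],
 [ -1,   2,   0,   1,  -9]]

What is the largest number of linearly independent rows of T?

Row reduce to echelon form.
R2 ← R2 + (6/17)·R1: [0, 36/17, 1/17, 28/17, -192/17]
R3 ← R3 − (3/17)·R1: [0, -120/17, -26/17, 88/17, 96/17]
R4 ← R4 + (1/17)·R1: [0, 40/17, 3/17, 16/17, -168/17]
R3 ← R3 + (10/3)·R2: [0, 0, -4/3, 32/3, -32]
R4 ← R4 − (10/9)·R2: [0, 0, 1/9, -8/9, 8/3]
R4 ← R4 + (1/12)·R3: [0, 0, 0, 0, 0]
Echelon form has 3 nonzero rows, so rank(T) = 3.
The rank gives the maximum number of linearly independent rows: 3.

3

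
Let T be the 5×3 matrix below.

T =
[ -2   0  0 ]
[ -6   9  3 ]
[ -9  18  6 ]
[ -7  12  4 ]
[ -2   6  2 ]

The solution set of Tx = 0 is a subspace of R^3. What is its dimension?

1

Row reduce to echelon form.
R2 ← R2 − (3)·R1: [0, 9, 3]
R3 ← R3 − (9/2)·R1: [0, 18, 6]
R4 ← R4 − (7/2)·R1: [0, 12, 4]
R5 ← R5 − R1: [0, 6, 2]
R3 ← R3 − (2)·R2: [0, 0, 0]
R4 ← R4 − (4/3)·R2: [0, 0, 0]
R5 ← R5 − (2/3)·R2: [0, 0, 0]
2 nonzero rows, so rank(T) = 2.
T has 3 columns; by rank–nullity, nullity = 3 − 2 = 1.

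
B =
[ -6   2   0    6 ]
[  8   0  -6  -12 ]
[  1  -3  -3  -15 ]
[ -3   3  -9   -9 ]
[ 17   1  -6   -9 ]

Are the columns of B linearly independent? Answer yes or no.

no

Row reduce B to echelon form.
R2 ← R2 + (4/3)·R1: [0, 8/3, -6, -4]
R3 ← R3 + (1/6)·R1: [0, -8/3, -3, -14]
R4 ← R4 − (1/2)·R1: [0, 2, -9, -12]
R5 ← R5 + (17/6)·R1: [0, 20/3, -6, 8]
R3 ← R3 + R2: [0, 0, -9, -18]
R4 ← R4 − (3/4)·R2: [0, 0, -9/2, -9]
R5 ← R5 − (5/2)·R2: [0, 0, 9, 18]
R4 ← R4 − (1/2)·R3: [0, 0, 0, 0]
R5 ← R5 + R3: [0, 0, 0, 0]
3 pivots among 4 columns.
Only 3 < 4 pivot columns, so the columns are linearly dependent.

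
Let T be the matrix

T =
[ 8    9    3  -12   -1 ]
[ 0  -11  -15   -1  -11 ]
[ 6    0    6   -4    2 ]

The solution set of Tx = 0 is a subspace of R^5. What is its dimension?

2

Row reduce to echelon form.
R3 ← R3 − (3/4)·R1: [0, -27/4, 15/4, 5, 11/4]
R3 ← R3 − (27/44)·R2: [0, 0, 285/22, 247/44, 19/2]
3 nonzero rows, so rank(T) = 3.
T has 5 columns; by rank–nullity, nullity = 5 − 3 = 2.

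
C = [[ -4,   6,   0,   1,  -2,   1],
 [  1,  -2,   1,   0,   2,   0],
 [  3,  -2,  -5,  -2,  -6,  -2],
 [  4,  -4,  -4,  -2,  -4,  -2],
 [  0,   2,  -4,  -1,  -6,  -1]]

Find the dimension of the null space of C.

4

Row reduce to echelon form.
R2 ← R2 + (1/4)·R1: [0, -1/2, 1, 1/4, 3/2, 1/4]
R3 ← R3 + (3/4)·R1: [0, 5/2, -5, -5/4, -15/2, -5/4]
R4 ← R4 + R1: [0, 2, -4, -1, -6, -1]
R3 ← R3 + (5)·R2: [0, 0, 0, 0, 0, 0]
R4 ← R4 + (4)·R2: [0, 0, 0, 0, 0, 0]
R5 ← R5 + (4)·R2: [0, 0, 0, 0, 0, 0]
2 nonzero rows, so rank(C) = 2.
C has 6 columns; by rank–nullity, nullity = 6 − 2 = 4.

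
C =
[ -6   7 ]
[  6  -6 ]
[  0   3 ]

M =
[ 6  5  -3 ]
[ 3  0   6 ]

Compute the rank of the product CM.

2

First compute CM:
[[-15, -30,  60],
 [ 18,  30, -54],
 [  9,   0,  18]]
Now row reduce the product.
R2 ← R2 + (6/5)·R1: [0, -6, 18]
R3 ← R3 + (3/5)·R1: [0, -18, 54]
R3 ← R3 − (3)·R2: [0, 0, 0]
2 nonzero rows, so rank(CM) = 2.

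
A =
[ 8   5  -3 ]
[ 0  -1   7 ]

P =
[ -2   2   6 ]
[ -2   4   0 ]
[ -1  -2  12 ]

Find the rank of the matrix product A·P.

First compute AP:
[[-23,  42,  12],
 [ -5, -18,  84]]
Now row reduce the product.
R2 ← R2 − (5/23)·R1: [0, -624/23, 1872/23]
2 nonzero rows, so rank(AP) = 2.

2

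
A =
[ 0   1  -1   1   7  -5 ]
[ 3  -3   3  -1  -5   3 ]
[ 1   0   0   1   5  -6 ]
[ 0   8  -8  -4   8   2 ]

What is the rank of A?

Row reduce to echelon form.
Swap R1 ↔ R2
R3 ← R3 − (1/3)·R1: [0, 1, -1, 4/3, 20/3, -7]
R3 ← R3 − R2: [0, 0, 0, 1/3, -1/3, -2]
R4 ← R4 − (8)·R2: [0, 0, 0, -12, -48, 42]
R4 ← R4 + (36)·R3: [0, 0, 0, 0, -60, -30]
Echelon form has 4 nonzero rows, so rank(A) = 4.

4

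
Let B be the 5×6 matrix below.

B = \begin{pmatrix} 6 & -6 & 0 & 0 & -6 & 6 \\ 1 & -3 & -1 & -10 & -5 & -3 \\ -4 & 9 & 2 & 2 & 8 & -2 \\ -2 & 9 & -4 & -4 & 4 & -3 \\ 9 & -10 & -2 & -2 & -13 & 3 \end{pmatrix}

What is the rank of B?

5

Row reduce to echelon form.
R2 ← R2 − (1/6)·R1: [0, -2, -1, -10, -4, -4]
R3 ← R3 + (2/3)·R1: [0, 5, 2, 2, 4, 2]
R4 ← R4 + (1/3)·R1: [0, 7, -4, -4, 2, -1]
R5 ← R5 − (3/2)·R1: [0, -1, -2, -2, -4, -6]
R3 ← R3 + (5/2)·R2: [0, 0, -1/2, -23, -6, -8]
R4 ← R4 + (7/2)·R2: [0, 0, -15/2, -39, -12, -15]
R5 ← R5 − (1/2)·R2: [0, 0, -3/2, 3, -2, -4]
R4 ← R4 − (15)·R3: [0, 0, 0, 306, 78, 105]
R5 ← R5 − (3)·R3: [0, 0, 0, 72, 16, 20]
R5 ← R5 − (4/17)·R4: [0, 0, 0, 0, -40/17, -80/17]
Echelon form has 5 nonzero rows, so rank(B) = 5.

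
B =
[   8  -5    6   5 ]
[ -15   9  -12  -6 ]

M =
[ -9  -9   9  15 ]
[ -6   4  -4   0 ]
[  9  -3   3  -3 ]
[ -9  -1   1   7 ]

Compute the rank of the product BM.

2

First compute BM:
[[-33, -115, 115, 137],
 [ 27, 213, -213, -231]]
Now row reduce the product.
R2 ← R2 + (9/11)·R1: [0, 1308/11, -1308/11, -1308/11]
2 nonzero rows, so rank(BM) = 2.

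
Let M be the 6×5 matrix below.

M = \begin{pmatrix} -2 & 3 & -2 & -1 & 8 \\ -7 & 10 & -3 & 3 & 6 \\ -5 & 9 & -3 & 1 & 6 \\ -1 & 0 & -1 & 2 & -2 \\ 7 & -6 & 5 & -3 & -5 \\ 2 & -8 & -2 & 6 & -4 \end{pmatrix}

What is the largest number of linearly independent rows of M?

Row reduce to echelon form.
R2 ← R2 − (7/2)·R1: [0, -1/2, 4, 13/2, -22]
R3 ← R3 − (5/2)·R1: [0, 3/2, 2, 7/2, -14]
R4 ← R4 − (1/2)·R1: [0, -3/2, 0, 5/2, -6]
R5 ← R5 + (7/2)·R1: [0, 9/2, -2, -13/2, 23]
R6 ← R6 + R1: [0, -5, -4, 5, 4]
R3 ← R3 + (3)·R2: [0, 0, 14, 23, -80]
R4 ← R4 − (3)·R2: [0, 0, -12, -17, 60]
R5 ← R5 + (9)·R2: [0, 0, 34, 52, -175]
R6 ← R6 − (10)·R2: [0, 0, -44, -60, 224]
R4 ← R4 + (6/7)·R3: [0, 0, 0, 19/7, -60/7]
R5 ← R5 − (17/7)·R3: [0, 0, 0, -27/7, 135/7]
R6 ← R6 + (22/7)·R3: [0, 0, 0, 86/7, -192/7]
R5 ← R5 + (27/19)·R4: [0, 0, 0, 0, 135/19]
R6 ← R6 − (86/19)·R4: [0, 0, 0, 0, 216/19]
R6 ← R6 − (8/5)·R5: [0, 0, 0, 0, 0]
Echelon form has 5 nonzero rows, so rank(M) = 5.
The rank gives the maximum number of linearly independent rows: 5.

5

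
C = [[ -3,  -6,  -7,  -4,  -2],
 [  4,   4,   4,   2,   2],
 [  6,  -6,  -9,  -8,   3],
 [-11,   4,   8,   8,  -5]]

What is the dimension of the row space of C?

Row reduce to echelon form.
R2 ← R2 + (4/3)·R1: [0, -4, -16/3, -10/3, -2/3]
R3 ← R3 + (2)·R1: [0, -18, -23, -16, -1]
R4 ← R4 − (11/3)·R1: [0, 26, 101/3, 68/3, 7/3]
R3 ← R3 − (9/2)·R2: [0, 0, 1, -1, 2]
R4 ← R4 + (13/2)·R2: [0, 0, -1, 1, -2]
R4 ← R4 + R3: [0, 0, 0, 0, 0]
Echelon form has 3 nonzero rows, so rank(C) = 3.
The row space has dimension equal to the rank: 3.

3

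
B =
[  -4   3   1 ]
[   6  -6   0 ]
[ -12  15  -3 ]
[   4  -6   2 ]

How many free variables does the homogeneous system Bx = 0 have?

Row reduce to echelon form.
R2 ← R2 + (3/2)·R1: [0, -3/2, 3/2]
R3 ← R3 − (3)·R1: [0, 6, -6]
R4 ← R4 + R1: [0, -3, 3]
R3 ← R3 + (4)·R2: [0, 0, 0]
R4 ← R4 − (2)·R2: [0, 0, 0]
2 nonzero rows, so rank(B) = 2.
B has 3 columns; by rank–nullity, nullity = 3 − 2 = 1.

1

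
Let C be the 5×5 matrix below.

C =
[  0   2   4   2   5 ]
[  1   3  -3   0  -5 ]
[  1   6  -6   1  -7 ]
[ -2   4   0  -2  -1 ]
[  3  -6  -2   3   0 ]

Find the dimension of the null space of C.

1

Row reduce to echelon form.
Swap R1 ↔ R2
R3 ← R3 − R1: [0, 3, -3, 1, -2]
R4 ← R4 + (2)·R1: [0, 10, -6, -2, -11]
R5 ← R5 − (3)·R1: [0, -15, 7, 3, 15]
R3 ← R3 − (3/2)·R2: [0, 0, -9, -2, -19/2]
R4 ← R4 − (5)·R2: [0, 0, -26, -12, -36]
R5 ← R5 + (15/2)·R2: [0, 0, 37, 18, 105/2]
R4 ← R4 − (26/9)·R3: [0, 0, 0, -56/9, -77/9]
R5 ← R5 + (37/9)·R3: [0, 0, 0, 88/9, 121/9]
R5 ← R5 + (11/7)·R4: [0, 0, 0, 0, 0]
4 nonzero rows, so rank(C) = 4.
C has 5 columns; by rank–nullity, nullity = 5 − 4 = 1.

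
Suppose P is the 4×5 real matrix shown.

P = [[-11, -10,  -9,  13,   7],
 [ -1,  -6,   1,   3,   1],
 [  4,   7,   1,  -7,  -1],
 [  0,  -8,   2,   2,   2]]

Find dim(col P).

3

Row reduce to echelon form.
R2 ← R2 − (1/11)·R1: [0, -56/11, 20/11, 20/11, 4/11]
R3 ← R3 + (4/11)·R1: [0, 37/11, -25/11, -25/11, 17/11]
R3 ← R3 + (37/56)·R2: [0, 0, -15/14, -15/14, 25/14]
R4 ← R4 − (11/7)·R2: [0, 0, -6/7, -6/7, 10/7]
R4 ← R4 − (4/5)·R3: [0, 0, 0, 0, 0]
Echelon form has 3 nonzero rows, so rank(P) = 3.
The column space has dimension equal to the rank: 3.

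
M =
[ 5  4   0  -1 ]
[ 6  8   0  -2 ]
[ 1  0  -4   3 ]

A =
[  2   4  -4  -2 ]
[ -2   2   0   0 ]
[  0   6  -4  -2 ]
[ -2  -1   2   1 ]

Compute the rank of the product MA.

First compute MA:
[[  4,  29, -22, -11],
 [  0,  42, -28, -14],
 [ -4, -23,  18,   9]]
Now row reduce the product.
R3 ← R3 + R1: [0, 6, -4, -2]
R3 ← R3 − (1/7)·R2: [0, 0, 0, 0]
2 nonzero rows, so rank(MA) = 2.

2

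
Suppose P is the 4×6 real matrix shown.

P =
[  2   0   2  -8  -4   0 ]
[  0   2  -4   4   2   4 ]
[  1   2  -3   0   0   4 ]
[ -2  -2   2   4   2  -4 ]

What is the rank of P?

Row reduce to echelon form.
R3 ← R3 − (1/2)·R1: [0, 2, -4, 4, 2, 4]
R4 ← R4 + R1: [0, -2, 4, -4, -2, -4]
R3 ← R3 − R2: [0, 0, 0, 0, 0, 0]
R4 ← R4 + R2: [0, 0, 0, 0, 0, 0]
Echelon form has 2 nonzero rows, so rank(P) = 2.

2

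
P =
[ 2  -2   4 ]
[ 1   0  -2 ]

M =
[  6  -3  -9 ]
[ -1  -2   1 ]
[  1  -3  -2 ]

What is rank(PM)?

First compute PM:
[[ 18, -14, -28],
 [  4,   3,  -5]]
Now row reduce the product.
R2 ← R2 − (2/9)·R1: [0, 55/9, 11/9]
2 nonzero rows, so rank(PM) = 2.

2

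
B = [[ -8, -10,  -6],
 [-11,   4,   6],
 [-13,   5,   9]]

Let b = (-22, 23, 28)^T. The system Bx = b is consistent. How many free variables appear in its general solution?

0

Row reduce the augmented matrix [B | b].
R2 ← R2 − (11/8)·R1: [0, 71/4, 57/4, 213/4]
R3 ← R3 − (13/8)·R1: [0, 85/4, 75/4, 255/4]
R3 ← R3 − (85/71)·R2: [0, 0, 120/71, 0]
The echelon form has 3 nonzero rows, and every pivot lies in the first 3 columns, so rank(B) = rank([B|b]) = 3.
The system is consistent.
Free variables = (unknowns) − (rank) = 3 − 3 = 0.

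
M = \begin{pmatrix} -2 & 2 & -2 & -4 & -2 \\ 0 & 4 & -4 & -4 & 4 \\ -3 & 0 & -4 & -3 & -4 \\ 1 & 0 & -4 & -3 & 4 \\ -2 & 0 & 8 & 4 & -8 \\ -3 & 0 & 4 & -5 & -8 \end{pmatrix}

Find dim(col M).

Row reduce to echelon form.
R3 ← R3 − (3/2)·R1: [0, -3, -1, 3, -1]
R4 ← R4 + (1/2)·R1: [0, 1, -5, -5, 3]
R5 ← R5 − R1: [0, -2, 10, 8, -6]
R6 ← R6 − (3/2)·R1: [0, -3, 7, 1, -5]
R3 ← R3 + (3/4)·R2: [0, 0, -4, 0, 2]
R4 ← R4 − (1/4)·R2: [0, 0, -4, -4, 2]
R5 ← R5 + (1/2)·R2: [0, 0, 8, 6, -4]
R6 ← R6 + (3/4)·R2: [0, 0, 4, -2, -2]
R4 ← R4 − R3: [0, 0, 0, -4, 0]
R5 ← R5 + (2)·R3: [0, 0, 0, 6, 0]
R6 ← R6 + R3: [0, 0, 0, -2, 0]
R5 ← R5 + (3/2)·R4: [0, 0, 0, 0, 0]
R6 ← R6 − (1/2)·R4: [0, 0, 0, 0, 0]
Echelon form has 4 nonzero rows, so rank(M) = 4.
The column space has dimension equal to the rank: 4.

4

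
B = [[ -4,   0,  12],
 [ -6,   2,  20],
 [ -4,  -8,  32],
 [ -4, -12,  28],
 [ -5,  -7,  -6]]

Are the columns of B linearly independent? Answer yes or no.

Row reduce B to echelon form.
R2 ← R2 − (3/2)·R1: [0, 2, 2]
R3 ← R3 − R1: [0, -8, 20]
R4 ← R4 − R1: [0, -12, 16]
R5 ← R5 − (5/4)·R1: [0, -7, -21]
R3 ← R3 + (4)·R2: [0, 0, 28]
R4 ← R4 + (6)·R2: [0, 0, 28]
R5 ← R5 + (7/2)·R2: [0, 0, -14]
R4 ← R4 − R3: [0, 0, 0]
R5 ← R5 + (1/2)·R3: [0, 0, 0]
3 pivots among 3 columns.
Every column is a pivot column, so the columns are linearly independent.

yes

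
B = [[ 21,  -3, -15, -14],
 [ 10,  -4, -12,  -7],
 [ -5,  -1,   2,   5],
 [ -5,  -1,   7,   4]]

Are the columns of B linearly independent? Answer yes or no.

yes

Row reduce B to echelon form.
R2 ← R2 − (10/21)·R1: [0, -18/7, -34/7, -1/3]
R3 ← R3 + (5/21)·R1: [0, -12/7, -11/7, 5/3]
R4 ← R4 + (5/21)·R1: [0, -12/7, 24/7, 2/3]
R3 ← R3 − (2/3)·R2: [0, 0, 5/3, 17/9]
R4 ← R4 − (2/3)·R2: [0, 0, 20/3, 8/9]
R4 ← R4 − (4)·R3: [0, 0, 0, -20/3]
4 pivots among 4 columns.
Every column is a pivot column, so the columns are linearly independent.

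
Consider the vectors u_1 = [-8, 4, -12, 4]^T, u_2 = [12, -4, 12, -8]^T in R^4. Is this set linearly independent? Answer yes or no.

yes

Form the matrix with these vectors as rows and row reduce.
R2 ← R2 + (3/2)·R1: [0, 2, -6, -2]
2 nonzero rows, so the 2 vectors span a space of dimension 2.
Since 2 = 2, the vectors are linearly independent.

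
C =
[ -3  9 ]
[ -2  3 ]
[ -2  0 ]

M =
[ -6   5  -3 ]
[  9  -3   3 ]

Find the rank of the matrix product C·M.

2

First compute CM:
[[ 99, -42,  36],
 [ 39, -19,  15],
 [ 12, -10,   6]]
Now row reduce the product.
R2 ← R2 − (13/33)·R1: [0, -27/11, 9/11]
R3 ← R3 − (4/33)·R1: [0, -54/11, 18/11]
R3 ← R3 − (2)·R2: [0, 0, 0]
2 nonzero rows, so rank(CM) = 2.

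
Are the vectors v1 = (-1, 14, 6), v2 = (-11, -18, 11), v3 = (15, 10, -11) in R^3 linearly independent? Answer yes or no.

yes

Form the matrix with these vectors as rows and row reduce.
R2 ← R2 − (11)·R1: [0, -172, -55]
R3 ← R3 + (15)·R1: [0, 220, 79]
R3 ← R3 + (55/43)·R2: [0, 0, 372/43]
3 nonzero rows, so the 3 vectors span a space of dimension 3.
Since 3 = 3, the vectors are linearly independent.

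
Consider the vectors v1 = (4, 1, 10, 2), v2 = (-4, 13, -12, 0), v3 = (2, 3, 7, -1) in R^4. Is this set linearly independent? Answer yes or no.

Form the matrix with these vectors as rows and row reduce.
R2 ← R2 + R1: [0, 14, -2, 2]
R3 ← R3 − (1/2)·R1: [0, 5/2, 2, -2]
R3 ← R3 − (5/28)·R2: [0, 0, 33/14, -33/14]
3 nonzero rows, so the 3 vectors span a space of dimension 3.
Since 3 = 3, the vectors are linearly independent.

yes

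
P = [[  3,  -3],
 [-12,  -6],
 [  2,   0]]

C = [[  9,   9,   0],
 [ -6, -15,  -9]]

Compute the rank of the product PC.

First compute PC:
[[ 45,  72,  27],
 [-72, -18,  54],
 [ 18,  18,   0]]
Now row reduce the product.
R2 ← R2 + (8/5)·R1: [0, 486/5, 486/5]
R3 ← R3 − (2/5)·R1: [0, -54/5, -54/5]
R3 ← R3 + (1/9)·R2: [0, 0, 0]
2 nonzero rows, so rank(PC) = 2.

2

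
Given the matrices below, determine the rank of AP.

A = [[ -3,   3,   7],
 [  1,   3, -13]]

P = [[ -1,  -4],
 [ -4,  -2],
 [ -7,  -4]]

First compute AP:
[[-58, -22],
 [ 78,  42]]
Now row reduce the product.
R2 ← R2 + (39/29)·R1: [0, 360/29]
2 nonzero rows, so rank(AP) = 2.

2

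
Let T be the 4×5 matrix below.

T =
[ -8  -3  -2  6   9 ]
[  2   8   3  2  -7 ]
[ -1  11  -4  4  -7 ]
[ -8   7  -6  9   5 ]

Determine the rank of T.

4

Row reduce to echelon form.
R2 ← R2 + (1/4)·R1: [0, 29/4, 5/2, 7/2, -19/4]
R3 ← R3 − (1/8)·R1: [0, 91/8, -15/4, 13/4, -65/8]
R4 ← R4 − R1: [0, 10, -4, 3, -4]
R3 ← R3 − (91/58)·R2: [0, 0, -445/58, -65/29, -39/58]
R4 ← R4 − (40/29)·R2: [0, 0, -216/29, -53/29, 74/29]
R4 ← R4 − (432/445)·R3: [0, 0, 0, 31/89, 1426/445]
Echelon form has 4 nonzero rows, so rank(T) = 4.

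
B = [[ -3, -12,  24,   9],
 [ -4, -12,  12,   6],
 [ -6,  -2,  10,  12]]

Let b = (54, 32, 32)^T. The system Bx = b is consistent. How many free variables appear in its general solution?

Row reduce the augmented matrix [B | b].
R2 ← R2 − (4/3)·R1: [0, 4, -20, -6, -40]
R3 ← R3 − (2)·R1: [0, 22, -38, -6, -76]
R3 ← R3 − (11/2)·R2: [0, 0, 72, 27, 144]
The echelon form has 3 nonzero rows, and every pivot lies in the first 4 columns, so rank(B) = rank([B|b]) = 3.
The system is consistent.
Free variables = (unknowns) − (rank) = 4 − 3 = 1.

1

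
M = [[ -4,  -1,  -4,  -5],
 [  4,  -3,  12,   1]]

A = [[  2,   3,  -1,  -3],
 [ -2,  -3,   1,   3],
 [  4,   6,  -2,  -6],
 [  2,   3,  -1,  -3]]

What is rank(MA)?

First compute MA:
[[-32, -48,  16,  48],
 [ 64,  96, -32, -96]]
Now row reduce the product.
R2 ← R2 + (2)·R1: [0, 0, 0, 0]
1 nonzero row, so rank(MA) = 1.

1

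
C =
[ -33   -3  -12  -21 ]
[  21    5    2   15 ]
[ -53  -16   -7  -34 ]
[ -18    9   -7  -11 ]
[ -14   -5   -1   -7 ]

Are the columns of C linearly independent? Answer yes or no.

yes

Row reduce C to echelon form.
R2 ← R2 + (7/11)·R1: [0, 34/11, -62/11, 18/11]
R3 ← R3 − (53/33)·R1: [0, -123/11, 135/11, -3/11]
R4 ← R4 − (6/11)·R1: [0, 117/11, -5/11, 5/11]
R5 ← R5 − (14/33)·R1: [0, -41/11, 45/11, 21/11]
R3 ← R3 + (123/34)·R2: [0, 0, -138/17, 96/17]
R4 ← R4 − (117/34)·R2: [0, 0, 322/17, -88/17]
R5 ← R5 + (41/34)·R2: [0, 0, -46/17, 66/17]
R4 ← R4 + (7/3)·R3: [0, 0, 0, 8]
R5 ← R5 − (1/3)·R3: [0, 0, 0, 2]
R5 ← R5 − (1/4)·R4: [0, 0, 0, 0]
4 pivots among 4 columns.
Every column is a pivot column, so the columns are linearly independent.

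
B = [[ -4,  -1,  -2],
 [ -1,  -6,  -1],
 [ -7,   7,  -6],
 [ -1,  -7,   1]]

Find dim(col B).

3

Row reduce to echelon form.
R2 ← R2 − (1/4)·R1: [0, -23/4, -1/2]
R3 ← R3 − (7/4)·R1: [0, 35/4, -5/2]
R4 ← R4 − (1/4)·R1: [0, -27/4, 3/2]
R3 ← R3 + (35/23)·R2: [0, 0, -75/23]
R4 ← R4 − (27/23)·R2: [0, 0, 48/23]
R4 ← R4 + (16/25)·R3: [0, 0, 0]
Echelon form has 3 nonzero rows, so rank(B) = 3.
The column space has dimension equal to the rank: 3.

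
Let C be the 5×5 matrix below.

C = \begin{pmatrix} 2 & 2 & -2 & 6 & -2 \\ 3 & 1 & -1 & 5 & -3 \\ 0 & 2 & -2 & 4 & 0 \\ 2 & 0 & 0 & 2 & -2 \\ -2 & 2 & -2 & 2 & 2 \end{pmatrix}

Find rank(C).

Row reduce to echelon form.
R2 ← R2 − (3/2)·R1: [0, -2, 2, -4, 0]
R4 ← R4 − R1: [0, -2, 2, -4, 0]
R5 ← R5 + R1: [0, 4, -4, 8, 0]
R3 ← R3 + R2: [0, 0, 0, 0, 0]
R4 ← R4 − R2: [0, 0, 0, 0, 0]
R5 ← R5 + (2)·R2: [0, 0, 0, 0, 0]
Echelon form has 2 nonzero rows, so rank(C) = 2.

2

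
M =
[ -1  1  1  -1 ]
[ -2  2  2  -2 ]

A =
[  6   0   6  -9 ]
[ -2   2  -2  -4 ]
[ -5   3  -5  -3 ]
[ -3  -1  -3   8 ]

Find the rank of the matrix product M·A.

1

First compute MA:
[[-10,   6, -10,  -6],
 [-20,  12, -20, -12]]
Now row reduce the product.
R2 ← R2 − (2)·R1: [0, 0, 0, 0]
1 nonzero row, so rank(MA) = 1.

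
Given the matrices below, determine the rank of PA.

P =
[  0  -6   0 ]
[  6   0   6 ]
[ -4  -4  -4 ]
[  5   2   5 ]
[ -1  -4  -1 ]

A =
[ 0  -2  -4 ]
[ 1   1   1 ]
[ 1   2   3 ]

2

First compute PA:
[[ -6,  -6,  -6],
 [  6,   0,  -6],
 [ -8,  -4,   0],
 [  7,   2,  -3],
 [ -5,  -4,  -3]]
Now row reduce the product.
R2 ← R2 + R1: [0, -6, -12]
R3 ← R3 − (4/3)·R1: [0, 4, 8]
R4 ← R4 + (7/6)·R1: [0, -5, -10]
R5 ← R5 − (5/6)·R1: [0, 1, 2]
R3 ← R3 + (2/3)·R2: [0, 0, 0]
R4 ← R4 − (5/6)·R2: [0, 0, 0]
R5 ← R5 + (1/6)·R2: [0, 0, 0]
2 nonzero rows, so rank(PA) = 2.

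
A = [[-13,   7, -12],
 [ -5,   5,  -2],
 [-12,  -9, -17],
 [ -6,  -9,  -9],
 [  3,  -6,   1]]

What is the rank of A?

Row reduce to echelon form.
R2 ← R2 − (5/13)·R1: [0, 30/13, 34/13]
R3 ← R3 − (12/13)·R1: [0, -201/13, -77/13]
R4 ← R4 − (6/13)·R1: [0, -159/13, -45/13]
R5 ← R5 + (3/13)·R1: [0, -57/13, -23/13]
R3 ← R3 + (67/10)·R2: [0, 0, 58/5]
R4 ← R4 + (53/10)·R2: [0, 0, 52/5]
R5 ← R5 + (19/10)·R2: [0, 0, 16/5]
R4 ← R4 − (26/29)·R3: [0, 0, 0]
R5 ← R5 − (8/29)·R3: [0, 0, 0]
Echelon form has 3 nonzero rows, so rank(A) = 3.

3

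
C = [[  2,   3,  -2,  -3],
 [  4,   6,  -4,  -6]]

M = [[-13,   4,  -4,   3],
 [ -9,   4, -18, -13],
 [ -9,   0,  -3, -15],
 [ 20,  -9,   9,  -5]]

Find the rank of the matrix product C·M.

First compute CM:
[[-95,  47, -83,  12],
 [-190,  94, -166,  24]]
Now row reduce the product.
R2 ← R2 − (2)·R1: [0, 0, 0, 0]
1 nonzero row, so rank(CM) = 1.

1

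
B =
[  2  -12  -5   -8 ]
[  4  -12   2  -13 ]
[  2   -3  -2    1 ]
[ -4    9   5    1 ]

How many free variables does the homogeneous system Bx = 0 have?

Row reduce to echelon form.
R2 ← R2 − (2)·R1: [0, 12, 12, 3]
R3 ← R3 − R1: [0, 9, 3, 9]
R4 ← R4 + (2)·R1: [0, -15, -5, -15]
R3 ← R3 − (3/4)·R2: [0, 0, -6, 27/4]
R4 ← R4 + (5/4)·R2: [0, 0, 10, -45/4]
R4 ← R4 + (5/3)·R3: [0, 0, 0, 0]
3 nonzero rows, so rank(B) = 3.
B has 4 columns; by rank–nullity, nullity = 4 − 3 = 1.

1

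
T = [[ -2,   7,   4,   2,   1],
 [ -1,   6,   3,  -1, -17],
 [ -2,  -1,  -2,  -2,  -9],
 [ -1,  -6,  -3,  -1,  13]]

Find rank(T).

4

Row reduce to echelon form.
R2 ← R2 − (1/2)·R1: [0, 5/2, 1, -2, -35/2]
R3 ← R3 − R1: [0, -8, -6, -4, -10]
R4 ← R4 − (1/2)·R1: [0, -19/2, -5, -2, 25/2]
R3 ← R3 + (16/5)·R2: [0, 0, -14/5, -52/5, -66]
R4 ← R4 + (19/5)·R2: [0, 0, -6/5, -48/5, -54]
R4 ← R4 − (3/7)·R3: [0, 0, 0, -36/7, -180/7]
Echelon form has 4 nonzero rows, so rank(T) = 4.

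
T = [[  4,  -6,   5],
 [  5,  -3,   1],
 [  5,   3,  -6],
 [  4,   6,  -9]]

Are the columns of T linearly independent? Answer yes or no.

no

Row reduce T to echelon form.
R2 ← R2 − (5/4)·R1: [0, 9/2, -21/4]
R3 ← R3 − (5/4)·R1: [0, 21/2, -49/4]
R4 ← R4 − R1: [0, 12, -14]
R3 ← R3 − (7/3)·R2: [0, 0, 0]
R4 ← R4 − (8/3)·R2: [0, 0, 0]
2 pivots among 3 columns.
Only 2 < 3 pivot columns, so the columns are linearly dependent.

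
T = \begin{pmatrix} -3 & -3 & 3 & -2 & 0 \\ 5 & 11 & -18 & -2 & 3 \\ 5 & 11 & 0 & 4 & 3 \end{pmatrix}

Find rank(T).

Row reduce to echelon form.
R2 ← R2 + (5/3)·R1: [0, 6, -13, -16/3, 3]
R3 ← R3 + (5/3)·R1: [0, 6, 5, 2/3, 3]
R3 ← R3 − R2: [0, 0, 18, 6, 0]
Echelon form has 3 nonzero rows, so rank(T) = 3.

3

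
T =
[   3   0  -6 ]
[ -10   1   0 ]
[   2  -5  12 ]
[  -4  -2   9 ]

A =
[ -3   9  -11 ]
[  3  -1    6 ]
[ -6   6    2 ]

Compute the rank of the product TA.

First compute TA:
[[ 27,  -9, -45],
 [ 33, -91, 116],
 [-93,  95, -28],
 [-48,  20,  50]]
Now row reduce the product.
R2 ← R2 − (11/9)·R1: [0, -80, 171]
R3 ← R3 + (31/9)·R1: [0, 64, -183]
R4 ← R4 + (16/9)·R1: [0, 4, -30]
R3 ← R3 + (4/5)·R2: [0, 0, -231/5]
R4 ← R4 + (1/20)·R2: [0, 0, -429/20]
R4 ← R4 − (13/28)·R3: [0, 0, 0]
3 nonzero rows, so rank(TA) = 3.

3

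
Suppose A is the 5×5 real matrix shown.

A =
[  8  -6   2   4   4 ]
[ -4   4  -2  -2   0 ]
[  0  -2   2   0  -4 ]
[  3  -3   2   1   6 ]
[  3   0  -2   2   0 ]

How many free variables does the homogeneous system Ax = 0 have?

2

Row reduce to echelon form.
R2 ← R2 + (1/2)·R1: [0, 1, -1, 0, 2]
R4 ← R4 − (3/8)·R1: [0, -3/4, 5/4, -1/2, 9/2]
R5 ← R5 − (3/8)·R1: [0, 9/4, -11/4, 1/2, -3/2]
R3 ← R3 + (2)·R2: [0, 0, 0, 0, 0]
R4 ← R4 + (3/4)·R2: [0, 0, 1/2, -1/2, 6]
R5 ← R5 − (9/4)·R2: [0, 0, -1/2, 1/2, -6]
Swap R3 ↔ R4
R5 ← R5 + R3: [0, 0, 0, 0, 0]
3 nonzero rows, so rank(A) = 3.
A has 5 columns; by rank–nullity, nullity = 5 − 3 = 2.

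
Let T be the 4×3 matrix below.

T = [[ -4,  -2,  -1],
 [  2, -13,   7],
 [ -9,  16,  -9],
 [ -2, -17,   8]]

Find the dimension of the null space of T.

Row reduce to echelon form.
R2 ← R2 + (1/2)·R1: [0, -14, 13/2]
R3 ← R3 − (9/4)·R1: [0, 41/2, -27/4]
R4 ← R4 − (1/2)·R1: [0, -16, 17/2]
R3 ← R3 + (41/28)·R2: [0, 0, 155/56]
R4 ← R4 − (8/7)·R2: [0, 0, 15/14]
R4 ← R4 − (12/31)·R3: [0, 0, 0]
3 nonzero rows, so rank(T) = 3.
T has 3 columns; by rank–nullity, nullity = 3 − 3 = 0.

0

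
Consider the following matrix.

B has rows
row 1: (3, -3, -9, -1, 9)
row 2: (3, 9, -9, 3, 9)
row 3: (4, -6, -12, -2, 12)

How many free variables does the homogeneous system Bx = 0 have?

3

Row reduce to echelon form.
R2 ← R2 − R1: [0, 12, 0, 4, 0]
R3 ← R3 − (4/3)·R1: [0, -2, 0, -2/3, 0]
R3 ← R3 + (1/6)·R2: [0, 0, 0, 0, 0]
2 nonzero rows, so rank(B) = 2.
B has 5 columns; by rank–nullity, nullity = 5 − 2 = 3.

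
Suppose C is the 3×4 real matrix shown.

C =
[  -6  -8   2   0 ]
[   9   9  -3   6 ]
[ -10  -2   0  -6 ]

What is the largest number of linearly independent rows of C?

Row reduce to echelon form.
R2 ← R2 + (3/2)·R1: [0, -3, 0, 6]
R3 ← R3 − (5/3)·R1: [0, 34/3, -10/3, -6]
R3 ← R3 + (34/9)·R2: [0, 0, -10/3, 50/3]
Echelon form has 3 nonzero rows, so rank(C) = 3.
The rank gives the maximum number of linearly independent rows: 3.

3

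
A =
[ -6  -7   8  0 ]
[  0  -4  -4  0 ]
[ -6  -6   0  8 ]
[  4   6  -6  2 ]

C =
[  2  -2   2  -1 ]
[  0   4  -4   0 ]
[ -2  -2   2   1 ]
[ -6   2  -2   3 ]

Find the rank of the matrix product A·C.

First compute AC:
[[-28, -32,  32,  14],
 [  8,  -8,   8,  -4],
 [-60,   4,  -4,  30],
 [  8,  32, -32,  -4]]
Now row reduce the product.
R2 ← R2 + (2/7)·R1: [0, -120/7, 120/7, 0]
R3 ← R3 − (15/7)·R1: [0, 508/7, -508/7, 0]
R4 ← R4 + (2/7)·R1: [0, 160/7, -160/7, 0]
R3 ← R3 + (127/30)·R2: [0, 0, 0, 0]
R4 ← R4 + (4/3)·R2: [0, 0, 0, 0]
2 nonzero rows, so rank(AC) = 2.

2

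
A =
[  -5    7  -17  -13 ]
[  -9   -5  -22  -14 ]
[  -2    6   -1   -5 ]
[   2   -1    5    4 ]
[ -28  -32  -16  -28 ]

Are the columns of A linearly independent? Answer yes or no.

Row reduce A to echelon form.
R2 ← R2 − (9/5)·R1: [0, -88/5, 43/5, 47/5]
R3 ← R3 − (2/5)·R1: [0, 16/5, 29/5, 1/5]
R4 ← R4 + (2/5)·R1: [0, 9/5, -9/5, -6/5]
R5 ← R5 − (28/5)·R1: [0, -356/5, 396/5, 224/5]
R3 ← R3 + (2/11)·R2: [0, 0, 81/11, 21/11]
R4 ← R4 + (9/88)·R2: [0, 0, -81/88, -21/88]
R5 ← R5 − (89/22)·R2: [0, 0, 977/22, 149/22]
R4 ← R4 + (1/8)·R3: [0, 0, 0, 0]
R5 ← R5 − (977/162)·R3: [0, 0, 0, -128/27]
Swap R4 ↔ R5
4 pivots among 4 columns.
Every column is a pivot column, so the columns are linearly independent.

yes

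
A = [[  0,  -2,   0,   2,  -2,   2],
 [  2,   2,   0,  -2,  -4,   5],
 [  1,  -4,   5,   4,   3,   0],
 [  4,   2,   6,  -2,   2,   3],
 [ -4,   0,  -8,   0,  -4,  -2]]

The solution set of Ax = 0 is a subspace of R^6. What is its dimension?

3

Row reduce to echelon form.
Swap R1 ↔ R2
R3 ← R3 − (1/2)·R1: [0, -5, 5, 5, 5, -5/2]
R4 ← R4 − (2)·R1: [0, -2, 6, 2, 10, -7]
R5 ← R5 + (2)·R1: [0, 4, -8, -4, -12, 8]
R3 ← R3 − (5/2)·R2: [0, 0, 5, 0, 10, -15/2]
R4 ← R4 − R2: [0, 0, 6, 0, 12, -9]
R5 ← R5 + (2)·R2: [0, 0, -8, 0, -16, 12]
R4 ← R4 − (6/5)·R3: [0, 0, 0, 0, 0, 0]
R5 ← R5 + (8/5)·R3: [0, 0, 0, 0, 0, 0]
3 nonzero rows, so rank(A) = 3.
A has 6 columns; by rank–nullity, nullity = 6 − 3 = 3.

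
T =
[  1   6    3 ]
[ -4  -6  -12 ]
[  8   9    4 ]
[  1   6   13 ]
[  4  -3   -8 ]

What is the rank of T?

3

Row reduce to echelon form.
R2 ← R2 + (4)·R1: [0, 18, 0]
R3 ← R3 − (8)·R1: [0, -39, -20]
R4 ← R4 − R1: [0, 0, 10]
R5 ← R5 − (4)·R1: [0, -27, -20]
R3 ← R3 + (13/6)·R2: [0, 0, -20]
R5 ← R5 + (3/2)·R2: [0, 0, -20]
R4 ← R4 + (1/2)·R3: [0, 0, 0]
R5 ← R5 − R3: [0, 0, 0]
Echelon form has 3 nonzero rows, so rank(T) = 3.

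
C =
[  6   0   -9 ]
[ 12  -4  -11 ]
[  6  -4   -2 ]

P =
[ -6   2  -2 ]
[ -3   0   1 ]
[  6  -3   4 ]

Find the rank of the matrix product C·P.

First compute CP:
[[-90,  39, -48],
 [-126,  57, -72],
 [-36,  18, -24]]
Now row reduce the product.
R2 ← R2 − (7/5)·R1: [0, 12/5, -24/5]
R3 ← R3 − (2/5)·R1: [0, 12/5, -24/5]
R3 ← R3 − R2: [0, 0, 0]
2 nonzero rows, so rank(CP) = 2.

2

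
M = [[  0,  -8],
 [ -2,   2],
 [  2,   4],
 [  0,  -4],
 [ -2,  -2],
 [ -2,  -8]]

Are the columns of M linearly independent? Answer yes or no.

Row reduce M to echelon form.
Swap R1 ↔ R2
R3 ← R3 + R1: [0, 6]
R5 ← R5 − R1: [0, -4]
R6 ← R6 − R1: [0, -10]
R3 ← R3 + (3/4)·R2: [0, 0]
R4 ← R4 − (1/2)·R2: [0, 0]
R5 ← R5 − (1/2)·R2: [0, 0]
R6 ← R6 − (5/4)·R2: [0, 0]
2 pivots among 2 columns.
Every column is a pivot column, so the columns are linearly independent.

yes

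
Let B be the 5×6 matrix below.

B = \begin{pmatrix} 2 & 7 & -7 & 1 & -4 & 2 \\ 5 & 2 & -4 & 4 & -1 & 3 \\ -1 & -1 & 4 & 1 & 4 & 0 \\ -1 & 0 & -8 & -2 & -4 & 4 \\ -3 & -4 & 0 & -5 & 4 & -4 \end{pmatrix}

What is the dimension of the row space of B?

Row reduce to echelon form.
R2 ← R2 − (5/2)·R1: [0, -31/2, 27/2, 3/2, 9, -2]
R3 ← R3 + (1/2)·R1: [0, 5/2, 1/2, 3/2, 2, 1]
R4 ← R4 + (1/2)·R1: [0, 7/2, -23/2, -3/2, -6, 5]
R5 ← R5 + (3/2)·R1: [0, 13/2, -21/2, -7/2, -2, -1]
R3 ← R3 + (5/31)·R2: [0, 0, 83/31, 54/31, 107/31, 21/31]
R4 ← R4 + (7/31)·R2: [0, 0, -262/31, -36/31, -123/31, 141/31]
R5 ← R5 + (13/31)·R2: [0, 0, -150/31, -89/31, 55/31, -57/31]
R4 ← R4 + (262/83)·R3: [0, 0, 0, 360/83, 575/83, 555/83]
R5 ← R5 + (150/83)·R3: [0, 0, 0, 23/83, 665/83, -51/83]
R5 ← R5 − (23/360)·R4: [0, 0, 0, 0, 545/72, -25/24]
Echelon form has 5 nonzero rows, so rank(B) = 5.
The row space has dimension equal to the rank: 5.

5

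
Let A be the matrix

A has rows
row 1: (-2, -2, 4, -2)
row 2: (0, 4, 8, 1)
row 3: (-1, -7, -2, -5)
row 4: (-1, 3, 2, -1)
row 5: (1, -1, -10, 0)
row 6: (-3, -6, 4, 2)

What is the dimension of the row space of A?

4

Row reduce to echelon form.
R3 ← R3 − (1/2)·R1: [0, -6, -4, -4]
R4 ← R4 − (1/2)·R1: [0, 4, 0, 0]
R5 ← R5 + (1/2)·R1: [0, -2, -8, -1]
R6 ← R6 − (3/2)·R1: [0, -3, -2, 5]
R3 ← R3 + (3/2)·R2: [0, 0, 8, -5/2]
R4 ← R4 − R2: [0, 0, -8, -1]
R5 ← R5 + (1/2)·R2: [0, 0, -4, -1/2]
R6 ← R6 + (3/4)·R2: [0, 0, 4, 23/4]
R4 ← R4 + R3: [0, 0, 0, -7/2]
R5 ← R5 + (1/2)·R3: [0, 0, 0, -7/4]
R6 ← R6 − (1/2)·R3: [0, 0, 0, 7]
R5 ← R5 − (1/2)·R4: [0, 0, 0, 0]
R6 ← R6 + (2)·R4: [0, 0, 0, 0]
Echelon form has 4 nonzero rows, so rank(A) = 4.
The row space has dimension equal to the rank: 4.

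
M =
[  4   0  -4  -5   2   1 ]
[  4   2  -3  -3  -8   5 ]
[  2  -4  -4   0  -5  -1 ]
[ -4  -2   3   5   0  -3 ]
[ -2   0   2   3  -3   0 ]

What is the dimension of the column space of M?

3

Row reduce to echelon form.
R2 ← R2 − R1: [0, 2, 1, 2, -10, 4]
R3 ← R3 − (1/2)·R1: [0, -4, -2, 5/2, -6, -3/2]
R4 ← R4 + R1: [0, -2, -1, 0, 2, -2]
R5 ← R5 + (1/2)·R1: [0, 0, 0, 1/2, -2, 1/2]
R3 ← R3 + (2)·R2: [0, 0, 0, 13/2, -26, 13/2]
R4 ← R4 + R2: [0, 0, 0, 2, -8, 2]
R4 ← R4 − (4/13)·R3: [0, 0, 0, 0, 0, 0]
R5 ← R5 − (1/13)·R3: [0, 0, 0, 0, 0, 0]
Echelon form has 3 nonzero rows, so rank(M) = 3.
The column space has dimension equal to the rank: 3.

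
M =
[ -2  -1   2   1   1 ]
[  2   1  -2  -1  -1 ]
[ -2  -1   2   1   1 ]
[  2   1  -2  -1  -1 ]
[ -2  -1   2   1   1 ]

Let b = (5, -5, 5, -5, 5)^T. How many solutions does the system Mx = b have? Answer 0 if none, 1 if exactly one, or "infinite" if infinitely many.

infinite

Row reduce the augmented matrix [M | b].
R2 ← R2 + R1: [0, 0, 0, 0, 0, 0]
R3 ← R3 − R1: [0, 0, 0, 0, 0, 0]
R4 ← R4 + R1: [0, 0, 0, 0, 0, 0]
R5 ← R5 − R1: [0, 0, 0, 0, 0, 0]
The echelon form has 1 nonzero rows, and every pivot lies in the first 5 columns, so rank(M) = rank([M|b]) = 1.
The system is consistent.
rank = 1 < 5 unknowns, so there are infinitely many solutions.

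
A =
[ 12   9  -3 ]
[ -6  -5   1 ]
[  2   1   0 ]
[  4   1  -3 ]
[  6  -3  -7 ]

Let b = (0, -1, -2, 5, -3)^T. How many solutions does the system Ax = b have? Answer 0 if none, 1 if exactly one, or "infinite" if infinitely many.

0

Row reduce the augmented matrix [A | b].
R2 ← R2 + (1/2)·R1: [0, -1/2, -1/2, -1]
R3 ← R3 − (1/6)·R1: [0, -1/2, 1/2, -2]
R4 ← R4 − (1/3)·R1: [0, -2, -2, 5]
R5 ← R5 − (1/2)·R1: [0, -15/2, -11/2, -3]
R3 ← R3 − R2: [0, 0, 1, -1]
R4 ← R4 − (4)·R2: [0, 0, 0, 9]
R5 ← R5 − (15)·R2: [0, 0, 2, 12]
R5 ← R5 − (2)·R3: [0, 0, 0, 14]
R5 ← R5 − (14/9)·R4: [0, 0, 0, 0]
The echelon form has 4 nonzero rows; the last pivot sits in the augmented column, so rank(A) = 3 but rank([A|b]) = 4.
Since the ranks differ, the system is inconsistent.
It has no solutions.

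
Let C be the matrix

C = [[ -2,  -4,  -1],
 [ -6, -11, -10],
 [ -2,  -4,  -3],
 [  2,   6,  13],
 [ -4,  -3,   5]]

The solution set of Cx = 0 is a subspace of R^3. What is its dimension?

0

Row reduce to echelon form.
R2 ← R2 − (3)·R1: [0, 1, -7]
R3 ← R3 − R1: [0, 0, -2]
R4 ← R4 + R1: [0, 2, 12]
R5 ← R5 − (2)·R1: [0, 5, 7]
R4 ← R4 − (2)·R2: [0, 0, 26]
R5 ← R5 − (5)·R2: [0, 0, 42]
R4 ← R4 + (13)·R3: [0, 0, 0]
R5 ← R5 + (21)·R3: [0, 0, 0]
3 nonzero rows, so rank(C) = 3.
C has 3 columns; by rank–nullity, nullity = 3 − 3 = 0.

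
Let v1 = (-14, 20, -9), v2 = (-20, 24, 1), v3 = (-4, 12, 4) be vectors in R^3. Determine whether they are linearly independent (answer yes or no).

Form the matrix with these vectors as rows and row reduce.
R2 ← R2 − (10/7)·R1: [0, -32/7, 97/7]
R3 ← R3 − (2/7)·R1: [0, 44/7, 46/7]
R3 ← R3 + (11/8)·R2: [0, 0, 205/8]
3 nonzero rows, so the 3 vectors span a space of dimension 3.
Since 3 = 3, the vectors are linearly independent.

yes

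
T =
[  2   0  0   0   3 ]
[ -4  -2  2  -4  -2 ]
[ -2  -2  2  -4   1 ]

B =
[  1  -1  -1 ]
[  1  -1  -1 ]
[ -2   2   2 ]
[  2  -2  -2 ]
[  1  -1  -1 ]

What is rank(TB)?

1

First compute TB:
[[  5,  -5,  -5],
 [-20,  20,  20],
 [-15,  15,  15]]
Now row reduce the product.
R2 ← R2 + (4)·R1: [0, 0, 0]
R3 ← R3 + (3)·R1: [0, 0, 0]
1 nonzero row, so rank(TB) = 1.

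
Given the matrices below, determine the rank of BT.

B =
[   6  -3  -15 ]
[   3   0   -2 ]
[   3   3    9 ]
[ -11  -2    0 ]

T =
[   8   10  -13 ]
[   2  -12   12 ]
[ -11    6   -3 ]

First compute BT:
[[207,   6, -69],
 [ 46,  18, -33],
 [-69,  48, -30],
 [-92, -86, 119]]
Now row reduce the product.
R2 ← R2 − (2/9)·R1: [0, 50/3, -53/3]
R3 ← R3 + (1/3)·R1: [0, 50, -53]
R4 ← R4 + (4/9)·R1: [0, -250/3, 265/3]
R3 ← R3 − (3)·R2: [0, 0, 0]
R4 ← R4 + (5)·R2: [0, 0, 0]
2 nonzero rows, so rank(BT) = 2.

2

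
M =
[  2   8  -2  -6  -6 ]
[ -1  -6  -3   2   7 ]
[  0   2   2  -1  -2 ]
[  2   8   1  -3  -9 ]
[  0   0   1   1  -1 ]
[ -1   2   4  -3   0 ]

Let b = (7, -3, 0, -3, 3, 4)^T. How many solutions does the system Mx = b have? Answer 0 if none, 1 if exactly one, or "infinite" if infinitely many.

0

Row reduce the augmented matrix [M | b].
R2 ← R2 + (1/2)·R1: [0, -2, -4, -1, 4, 1/2]
R4 ← R4 − R1: [0, 0, 3, 3, -3, -10]
R6 ← R6 + (1/2)·R1: [0, 6, 3, -6, -3, 15/2]
R3 ← R3 + R2: [0, 0, -2, -2, 2, 1/2]
R6 ← R6 + (3)·R2: [0, 0, -9, -9, 9, 9]
R4 ← R4 + (3/2)·R3: [0, 0, 0, 0, 0, -37/4]
R5 ← R5 + (1/2)·R3: [0, 0, 0, 0, 0, 13/4]
R6 ← R6 − (9/2)·R3: [0, 0, 0, 0, 0, 27/4]
R5 ← R5 + (13/37)·R4: [0, 0, 0, 0, 0, 0]
R6 ← R6 + (27/37)·R4: [0, 0, 0, 0, 0, 0]
The echelon form has 4 nonzero rows; the last pivot sits in the augmented column, so rank(M) = 3 but rank([M|b]) = 4.
Since the ranks differ, the system is inconsistent.
It has no solutions.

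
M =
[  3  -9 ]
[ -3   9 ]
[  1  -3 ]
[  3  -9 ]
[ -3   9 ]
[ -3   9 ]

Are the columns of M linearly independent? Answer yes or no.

Row reduce M to echelon form.
R2 ← R2 + R1: [0, 0]
R3 ← R3 − (1/3)·R1: [0, 0]
R4 ← R4 − R1: [0, 0]
R5 ← R5 + R1: [0, 0]
R6 ← R6 + R1: [0, 0]
1 pivot among 2 columns.
Only 1 < 2 pivot columns, so the columns are linearly dependent.

no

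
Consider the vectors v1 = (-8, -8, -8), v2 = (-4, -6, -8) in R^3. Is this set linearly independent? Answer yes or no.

yes

Form the matrix with these vectors as rows and row reduce.
R2 ← R2 − (1/2)·R1: [0, -2, -4]
2 nonzero rows, so the 2 vectors span a space of dimension 2.
Since 2 = 2, the vectors are linearly independent.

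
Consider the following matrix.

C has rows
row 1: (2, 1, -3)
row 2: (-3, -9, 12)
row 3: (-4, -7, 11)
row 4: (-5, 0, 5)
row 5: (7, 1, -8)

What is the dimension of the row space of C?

Row reduce to echelon form.
R2 ← R2 + (3/2)·R1: [0, -15/2, 15/2]
R3 ← R3 + (2)·R1: [0, -5, 5]
R4 ← R4 + (5/2)·R1: [0, 5/2, -5/2]
R5 ← R5 − (7/2)·R1: [0, -5/2, 5/2]
R3 ← R3 − (2/3)·R2: [0, 0, 0]
R4 ← R4 + (1/3)·R2: [0, 0, 0]
R5 ← R5 − (1/3)·R2: [0, 0, 0]
Echelon form has 2 nonzero rows, so rank(C) = 2.
The row space has dimension equal to the rank: 2.

2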